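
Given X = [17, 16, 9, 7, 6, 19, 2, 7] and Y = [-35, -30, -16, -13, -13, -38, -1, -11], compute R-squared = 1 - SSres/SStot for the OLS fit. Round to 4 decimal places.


After computing the OLS fit (b0=2.3979, b1=-2.1227):
SSres = 14.9029, SStot = 1203.8750.
R^2 = 1 - 14.9029/1203.8750 = 0.9876.

0.9876


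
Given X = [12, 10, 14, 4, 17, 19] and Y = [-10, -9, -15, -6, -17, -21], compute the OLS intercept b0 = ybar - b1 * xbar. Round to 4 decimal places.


Compute b1 = -1.0047 from the OLS formula.
With xbar = 12.6667 and ybar = -13.0000, the intercept is:
b0 = -13.0000 - -1.0047 * 12.6667 = -0.2744.

-0.2744


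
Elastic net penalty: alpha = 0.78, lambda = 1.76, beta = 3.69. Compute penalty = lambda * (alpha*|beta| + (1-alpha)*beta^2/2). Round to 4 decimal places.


Compute:
L1 = 0.78 * 3.69 = 2.8782.
L2 = 0.22 * 3.69^2 / 2 = 1.4978.
Penalty = 1.76 * (2.8782 + 1.4978) = 7.7017.

7.7017


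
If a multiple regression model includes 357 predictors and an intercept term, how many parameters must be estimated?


Including the intercept, the model has 357 predictor coefficients + 1 intercept.
Total = 358.

358


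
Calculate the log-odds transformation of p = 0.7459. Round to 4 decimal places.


Compute the odds: 0.7459/0.2541 = 2.9355.
Take the natural log: ln(2.9355) = 1.0769.

1.0769


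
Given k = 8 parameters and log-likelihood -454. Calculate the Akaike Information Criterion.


AIC = 2*8 - 2*(-454).
= 16 + 908 = 924.

924


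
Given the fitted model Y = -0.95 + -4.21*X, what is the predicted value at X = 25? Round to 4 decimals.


Plug X = 25 into Y = -0.95 + -4.21*X:
Y = -0.95 + -105.2500 = -106.2000.

-106.2000


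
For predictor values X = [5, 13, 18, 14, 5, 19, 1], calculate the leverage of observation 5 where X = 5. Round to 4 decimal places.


Compute xbar = 10.7143 with n = 7 observations.
SXX = 297.4286.
Leverage = 1/7 + (5 - 10.7143)^2/297.4286 = 0.2526.

0.2526


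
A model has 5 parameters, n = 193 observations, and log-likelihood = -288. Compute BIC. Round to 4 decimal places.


k * ln(n) = 5 * ln(193) = 5 * 5.262690 = 26.313450.
-2 * loglik = -2 * (-288) = 576.
BIC = 26.313450 + 576 = 602.313450, which rounds to 602.3135.

602.3135


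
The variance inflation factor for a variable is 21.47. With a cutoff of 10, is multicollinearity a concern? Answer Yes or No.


Check: VIF = 21.47 vs threshold = 10.
Since 21.47 >= 10, the answer is Yes.

Yes


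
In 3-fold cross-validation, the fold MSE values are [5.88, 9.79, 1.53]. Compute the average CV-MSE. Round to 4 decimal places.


Add all fold MSEs: 17.2000.
Divide by k = 3: 17.2000/3 = 5.7333.

5.7333


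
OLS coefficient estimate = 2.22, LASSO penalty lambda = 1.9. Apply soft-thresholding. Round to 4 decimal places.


|beta_OLS| = 2.22.
lambda = 1.9.
Since |beta| > lambda, coefficient = sign(beta)*(|beta| - lambda) = 0.3200.
Result = 0.3200.

0.3200


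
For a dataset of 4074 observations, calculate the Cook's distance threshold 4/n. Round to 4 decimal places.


Using the rule of thumb:
Threshold = 4 / 4074 = 0.0010.

0.0010


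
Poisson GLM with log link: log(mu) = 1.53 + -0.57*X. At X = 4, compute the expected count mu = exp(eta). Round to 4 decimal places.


Compute eta = 1.53 + -0.57 * 4 = -0.7500.
Apply inverse link: mu = e^-0.7500 = 0.4724.

0.4724


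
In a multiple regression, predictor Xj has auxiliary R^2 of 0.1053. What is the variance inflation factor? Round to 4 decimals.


Using VIF = 1/(1 - R^2_j):
1 - 0.1053 = 0.8947.
VIF = 1.1177.

1.1177


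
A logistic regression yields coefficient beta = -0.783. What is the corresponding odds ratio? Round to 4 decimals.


exp(-0.783) = 0.4570.
So the odds ratio is 0.4570.

0.4570


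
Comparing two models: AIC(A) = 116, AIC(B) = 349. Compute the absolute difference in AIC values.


|AIC_A - AIC_B| = |116 - 349| = 233.
Model A is preferred (lower AIC).

233


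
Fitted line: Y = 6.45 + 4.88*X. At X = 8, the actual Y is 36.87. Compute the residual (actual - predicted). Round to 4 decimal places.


Fitted value at X = 8 is yhat = 6.45 + 4.88*8 = 45.4900.
Residual = 36.87 - 45.4900 = -8.6200.

-8.6200


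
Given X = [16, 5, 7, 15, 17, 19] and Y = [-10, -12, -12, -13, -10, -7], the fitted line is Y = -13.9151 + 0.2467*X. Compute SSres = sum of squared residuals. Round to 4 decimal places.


Compute predicted values, then residuals = yi - yhat_i.
Residuals: [-0.0321, 0.6816, 0.1882, -2.7854, -0.2788, 2.2278].
SSres = sum(residual^2) = 13.3003.

13.3003


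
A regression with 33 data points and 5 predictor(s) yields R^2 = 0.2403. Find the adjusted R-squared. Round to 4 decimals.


Plug in: Adj R^2 = 1 - (1 - 0.2403) * 32/27.
= 1 - 0.7597 * 32/27
= 1 - 24.3104 / 27
= 1 - 0.9004 = 0.0996.

0.0996


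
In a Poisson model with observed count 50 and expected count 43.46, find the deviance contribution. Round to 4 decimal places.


y/mu = 50/43.46 = 1.150483 (approx.), and ln(50/43.46) = 0.140182.
y * ln(y/mu) = 50 * 0.140182 = 7.009100.
y - mu = 6.54.
D = 2 * (7.009100 - 6.54) = 0.938200, which rounds to 0.9382.

0.9382


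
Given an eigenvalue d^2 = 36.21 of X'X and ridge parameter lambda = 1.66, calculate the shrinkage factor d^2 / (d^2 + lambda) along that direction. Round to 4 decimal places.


d^2 + lambda = 36.21 + 1.66 = 37.8700.
Shrinkage factor = 36.21/37.8700 = 0.9562.

0.9562


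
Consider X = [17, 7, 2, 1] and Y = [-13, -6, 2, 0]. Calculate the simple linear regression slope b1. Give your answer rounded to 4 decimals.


Calculate xbar = 6.7500, ybar = -4.2500.
S_xx = 160.7500, S_xy = -144.2500.
Using b1 = S_xy / S_xx = -144.2500 / 160.7500, we get b1 = -0.8974.

-0.8974


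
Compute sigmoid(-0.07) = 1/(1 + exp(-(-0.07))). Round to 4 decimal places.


exp(0.0700) = 1.0725.
1 + exp(-z) = 2.0725.
sigmoid = 1/2.0725 = 0.4825.

0.4825


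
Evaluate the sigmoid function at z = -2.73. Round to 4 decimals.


First, exp(2.7300) = 15.3329.
Then sigma(z) = 1/(1 + 15.3329) = 0.0612.

0.0612


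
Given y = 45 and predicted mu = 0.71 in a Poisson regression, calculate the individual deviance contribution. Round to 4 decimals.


Compute y*ln(y/mu) = 45*ln(45/0.71) = 45*4.149153 = 186.711885.
y - mu = 44.29.
D = 2*(186.711885 - (44.29)) = 284.843770, which rounds to 284.8438.

284.8438


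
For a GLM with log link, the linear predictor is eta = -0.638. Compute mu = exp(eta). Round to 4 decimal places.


The inverse log link gives:
mu = exp(-0.638) = 0.5283.

0.5283


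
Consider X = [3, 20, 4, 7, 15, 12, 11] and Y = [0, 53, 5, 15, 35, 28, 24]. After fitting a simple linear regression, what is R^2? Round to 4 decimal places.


Fit the OLS line: b0 = -7.7238, b1 = 2.9731.
SSres = 11.8389.
SStot = 1986.8571.
R^2 = 1 - 11.8389/1986.8571 = 0.9940.

0.9940


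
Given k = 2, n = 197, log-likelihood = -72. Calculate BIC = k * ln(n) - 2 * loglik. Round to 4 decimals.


ln(197) = 5.283204.
k * ln(n) = 2 * 5.283204 = 10.566408.
-2L = 144.
BIC = 10.566408 + 144 = 154.566408, which rounds to 154.5664.

154.5664


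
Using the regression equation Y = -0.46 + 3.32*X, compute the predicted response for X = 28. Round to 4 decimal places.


Substitute X = 28 into the equation:
Y = -0.46 + 3.32 * 28 = -0.46 + 92.9600 = 92.5000.

92.5000


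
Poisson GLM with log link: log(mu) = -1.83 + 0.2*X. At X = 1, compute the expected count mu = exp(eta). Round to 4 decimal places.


Compute eta = -1.83 + 0.2 * 1 = -1.6300.
Apply inverse link: mu = e^-1.6300 = 0.1959.

0.1959


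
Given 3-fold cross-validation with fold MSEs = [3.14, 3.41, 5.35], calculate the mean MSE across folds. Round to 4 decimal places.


Add all fold MSEs: 11.9000.
Divide by k = 3: 11.9000/3 = 3.9667.

3.9667


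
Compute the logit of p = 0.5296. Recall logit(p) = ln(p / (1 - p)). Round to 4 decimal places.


Compute the odds: 0.5296/0.4704 = 1.1259.
Take the natural log: ln(1.1259) = 0.1185.

0.1185


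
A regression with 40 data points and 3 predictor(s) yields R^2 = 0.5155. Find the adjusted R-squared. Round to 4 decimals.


Using the formula:
(1 - 0.5155) = 0.4845.
Multiply by 39/36: 0.4845 * 39 = 18.8955, then 18.8955 / 36 = 0.5249.
Adj R^2 = 1 - 0.5249 = 0.4751.

0.4751


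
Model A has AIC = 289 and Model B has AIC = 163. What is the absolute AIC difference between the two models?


|AIC_A - AIC_B| = |289 - 163| = 126.
Model B is preferred (lower AIC).

126


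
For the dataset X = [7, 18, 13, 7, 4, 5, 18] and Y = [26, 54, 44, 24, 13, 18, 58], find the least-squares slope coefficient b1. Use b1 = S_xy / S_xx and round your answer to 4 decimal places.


Calculate xbar = 10.2857, ybar = 33.8571.
S_xx = 215.4286, S_xy = 642.2857.
Using b1 = S_xy / S_xx = 642.2857 / 215.4286, we get b1 = 2.9814.

2.9814


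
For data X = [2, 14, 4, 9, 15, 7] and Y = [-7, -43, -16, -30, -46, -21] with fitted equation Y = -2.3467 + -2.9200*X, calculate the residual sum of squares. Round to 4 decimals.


Compute predicted values, then residuals = yi - yhat_i.
Residuals: [1.1867, 0.2267, -1.9733, -1.3733, 0.1467, 1.7867].
SSres = sum(residual^2) = 10.4533.

10.4533


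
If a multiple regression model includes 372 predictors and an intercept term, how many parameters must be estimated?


Including the intercept, the model has 372 predictor coefficients + 1 intercept.
Total = 373.

373


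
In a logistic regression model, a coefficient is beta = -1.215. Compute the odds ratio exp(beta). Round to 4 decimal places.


The odds ratio is computed as:
OR = e^(-1.215) = 0.2967.

0.2967


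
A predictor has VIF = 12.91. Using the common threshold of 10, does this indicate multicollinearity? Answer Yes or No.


Compare VIF = 12.91 to the threshold of 10.
12.91 >= 10, so the answer is Yes.

Yes


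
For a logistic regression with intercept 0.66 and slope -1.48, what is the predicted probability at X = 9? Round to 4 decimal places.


z = 0.66 + -1.48 * 9 = -12.6600.
Sigmoid: P = 1 / (1 + exp(12.6600)) = 0.0000.

0.0000


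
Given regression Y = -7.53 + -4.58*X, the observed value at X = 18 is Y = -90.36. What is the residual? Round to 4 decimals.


Predicted = -7.53 + -4.58 * 18 = -89.9700.
Residual = -90.36 - -89.9700 = -0.3900.

-0.3900


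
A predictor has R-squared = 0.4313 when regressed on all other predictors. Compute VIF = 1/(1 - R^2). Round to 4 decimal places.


VIF = 1 / (1 - 0.4313).
= 1 / 0.5687 = 1.7584.

1.7584


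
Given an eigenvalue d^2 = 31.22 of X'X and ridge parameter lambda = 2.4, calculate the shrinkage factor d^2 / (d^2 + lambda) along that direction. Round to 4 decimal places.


Compute the denominator: 31.22 + 2.4 = 33.6200.
Shrinkage factor = 31.22 / 33.6200 = 0.9286.

0.9286


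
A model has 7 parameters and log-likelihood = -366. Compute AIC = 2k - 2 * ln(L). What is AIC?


Compute:
2k = 2*7 = 14.
-2*loglik = -2*(-366) = 732.
AIC = 14 + 732 = 746.

746


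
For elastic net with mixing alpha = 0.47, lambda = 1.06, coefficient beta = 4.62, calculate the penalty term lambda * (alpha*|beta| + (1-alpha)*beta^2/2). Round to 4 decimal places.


alpha * |beta| = 0.47 * 4.62 = 2.1714.
(1-alpha) * beta^2/2 = 0.53 * 21.3444/2 = 5.6563.
Total = 1.06 * (2.1714 + 5.6563) = 8.2973.

8.2973


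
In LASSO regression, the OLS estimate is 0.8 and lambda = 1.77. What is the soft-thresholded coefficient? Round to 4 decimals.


|beta_OLS| = 0.8.
lambda = 1.77.
Since |beta| <= lambda, the coefficient is set to 0.
Result = 0.0000.

0.0000


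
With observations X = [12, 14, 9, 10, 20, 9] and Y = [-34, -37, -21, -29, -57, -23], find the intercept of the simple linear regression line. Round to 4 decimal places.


Compute b1 = -3.0560 from the OLS formula.
With xbar = 12.3333 and ybar = -33.5000, the intercept is:
b0 = -33.5000 - -3.0560 * 12.3333 = 4.1903.

4.1903


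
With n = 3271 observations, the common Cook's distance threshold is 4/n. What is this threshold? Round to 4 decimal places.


The threshold is 4/n.
4/3271 = 0.0012.

0.0012


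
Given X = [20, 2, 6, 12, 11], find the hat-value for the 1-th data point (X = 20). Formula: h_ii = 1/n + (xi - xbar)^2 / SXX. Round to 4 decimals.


Compute xbar = 10.2000 with n = 5 observations.
SXX = 184.8000.
Leverage = 1/5 + (20 - 10.2000)^2/184.8000 = 0.7197.

0.7197


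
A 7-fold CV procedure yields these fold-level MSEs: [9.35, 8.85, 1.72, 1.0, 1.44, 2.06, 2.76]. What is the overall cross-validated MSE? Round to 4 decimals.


Sum of fold MSEs = 27.1800.
Average = 27.1800 / 7 = 3.8829.

3.8829


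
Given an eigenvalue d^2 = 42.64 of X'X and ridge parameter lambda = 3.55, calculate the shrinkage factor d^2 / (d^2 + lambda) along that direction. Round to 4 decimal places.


Compute the denominator: 42.64 + 3.55 = 46.1900.
Shrinkage factor = 42.64 / 46.1900 = 0.9231.

0.9231


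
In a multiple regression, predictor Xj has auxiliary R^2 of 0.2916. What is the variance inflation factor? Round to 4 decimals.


VIF = 1 / (1 - 0.2916).
= 1 / 0.7084 = 1.4116.

1.4116


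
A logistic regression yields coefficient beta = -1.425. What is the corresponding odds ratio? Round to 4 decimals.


The odds ratio is computed as:
OR = e^(-1.425) = 0.2405.

0.2405


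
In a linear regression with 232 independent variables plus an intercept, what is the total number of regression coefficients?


Total coefficients = number of predictors + 1 (for the intercept).
= 232 + 1 = 233.

233


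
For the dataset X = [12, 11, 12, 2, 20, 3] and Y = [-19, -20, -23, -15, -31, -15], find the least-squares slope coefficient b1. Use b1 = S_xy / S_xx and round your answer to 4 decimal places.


The sample means are xbar = 10.0000 and ybar = -20.5000.
Compute S_xx = 222.0000 and S_xy = -189.0000.
Slope b1 = S_xy / S_xx = -189.0000 / 222.0000 = -0.8514.

-0.8514


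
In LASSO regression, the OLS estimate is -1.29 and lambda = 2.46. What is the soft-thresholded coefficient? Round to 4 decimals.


Absolute value: |-1.29| = 1.29.
Compare to lambda = 2.46.
Since |beta| <= lambda, the coefficient is set to 0.

0.0000


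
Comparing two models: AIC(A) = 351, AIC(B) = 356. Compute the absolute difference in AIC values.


Compute |351 - 356| = 5.
Model A has the smaller AIC.

5


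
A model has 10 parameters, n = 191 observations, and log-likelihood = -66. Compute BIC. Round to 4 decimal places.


ln(191) = 5.252273.
k * ln(n) = 10 * 5.252273 = 52.522730.
-2L = 132.
BIC = 52.522730 + 132 = 184.522730, which rounds to 184.5227.

184.5227


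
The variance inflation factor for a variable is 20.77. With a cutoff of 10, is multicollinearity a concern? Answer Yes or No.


Compare VIF = 20.77 to the threshold of 10.
20.77 >= 10, so the answer is Yes.

Yes


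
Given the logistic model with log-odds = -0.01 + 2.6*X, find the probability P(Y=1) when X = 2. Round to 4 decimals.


Compute z = -0.01 + (2.6)(2) = 5.1900.
exp(-z) = 0.0056.
P = 1/(1 + 0.0056) = 0.9945.

0.9945


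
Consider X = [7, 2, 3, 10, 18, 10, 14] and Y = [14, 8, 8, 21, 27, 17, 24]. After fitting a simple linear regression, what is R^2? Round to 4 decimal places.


After computing the OLS fit (b0=5.2961, b1=1.2801):
SSres = 13.4107, SStot = 336.0000.
R^2 = 1 - 13.4107/336.0000 = 0.9601.

0.9601


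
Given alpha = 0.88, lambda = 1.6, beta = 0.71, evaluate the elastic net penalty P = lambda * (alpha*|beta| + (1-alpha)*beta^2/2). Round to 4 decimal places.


Compute:
L1 = 0.88 * 0.71 = 0.6248.
L2 = 0.12 * 0.71^2 / 2 = 0.0302.
Penalty = 1.6 * (0.6248 + 0.0302) = 1.0481.

1.0481


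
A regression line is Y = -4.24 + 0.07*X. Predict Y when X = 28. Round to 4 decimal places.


Plug X = 28 into Y = -4.24 + 0.07*X:
Y = -4.24 + 1.9600 = -2.2800.

-2.2800


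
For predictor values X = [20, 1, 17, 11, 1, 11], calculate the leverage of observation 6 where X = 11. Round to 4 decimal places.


Mean of X: xbar = 10.1667.
SXX = 312.8333.
For X = 11: h = 1/6 + (11 - 10.1667)^2/312.8333 = 0.1689.

0.1689


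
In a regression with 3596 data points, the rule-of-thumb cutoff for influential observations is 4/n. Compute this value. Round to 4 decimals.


Using the rule of thumb:
Threshold = 4 / 3596 = 0.0011.

0.0011


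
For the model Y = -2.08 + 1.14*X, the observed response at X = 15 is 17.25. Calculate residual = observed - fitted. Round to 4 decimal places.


Compute yhat = -2.08 + (1.14)(15) = 15.0200.
Residual = actual - predicted = 17.25 - 15.0200 = 2.2300.

2.2300


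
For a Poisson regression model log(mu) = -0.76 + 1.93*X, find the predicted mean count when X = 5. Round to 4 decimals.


Compute eta = -0.76 + 1.93 * 5 = 8.8900.
Apply inverse link: mu = e^8.8900 = 7259.0192.

7259.0192


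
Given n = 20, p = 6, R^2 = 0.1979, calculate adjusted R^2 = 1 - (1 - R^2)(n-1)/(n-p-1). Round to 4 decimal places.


Plug in: Adj R^2 = 1 - (1 - 0.1979) * 19/13.
= 1 - 0.8021 * 19/13
= 1 - 15.2399 / 13
= 1 - 1.1723 = -0.1723.

-0.1723


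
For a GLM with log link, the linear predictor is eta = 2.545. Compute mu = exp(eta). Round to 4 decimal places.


Apply the inverse link:
mu = e^2.545 = 12.7432.

12.7432


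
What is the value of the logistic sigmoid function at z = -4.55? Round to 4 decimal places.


Compute exp(4.5500) = 94.6324.
Sigmoid = 1 / (1 + 94.6324) = 1 / 95.6324 = 0.0105.

0.0105


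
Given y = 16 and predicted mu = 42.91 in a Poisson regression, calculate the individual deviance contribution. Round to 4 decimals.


y/mu = 16/42.91 = 0.372873 (approx.), and ln(16/42.91) = -0.986516.
y * ln(y/mu) = 16 * -0.986516 = -15.784256.
y - mu = -26.91.
D = 2 * (-15.784256 - -26.91) = 22.251488, which rounds to 22.2515.

22.2515


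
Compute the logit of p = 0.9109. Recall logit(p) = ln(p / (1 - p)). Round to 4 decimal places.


1 - p = 0.0891.
p/(1-p) = 10.2233.
logit = ln(10.2233) = 2.3247.

2.3247


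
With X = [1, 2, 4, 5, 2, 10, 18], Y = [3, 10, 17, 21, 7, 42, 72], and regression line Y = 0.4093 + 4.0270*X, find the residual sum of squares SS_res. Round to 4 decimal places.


Predicted values from Y = 0.4093 + 4.0270*X.
Residuals: [-1.4363, 1.5367, 0.4827, 0.4557, -1.4633, 1.3207, -0.8953].
SSres = 9.5521.

9.5521


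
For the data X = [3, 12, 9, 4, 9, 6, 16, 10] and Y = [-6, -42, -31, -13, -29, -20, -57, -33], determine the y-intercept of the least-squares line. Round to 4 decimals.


First find the slope: b1 = -3.7820.
Means: xbar = 8.6250, ybar = -28.8750.
b0 = ybar - b1 * xbar = -28.8750 - -3.7820 * 8.6250 = 3.7449.

3.7449


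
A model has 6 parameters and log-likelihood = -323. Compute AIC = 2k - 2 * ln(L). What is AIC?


AIC = 2*6 - 2*(-323).
= 12 + 646 = 658.

658


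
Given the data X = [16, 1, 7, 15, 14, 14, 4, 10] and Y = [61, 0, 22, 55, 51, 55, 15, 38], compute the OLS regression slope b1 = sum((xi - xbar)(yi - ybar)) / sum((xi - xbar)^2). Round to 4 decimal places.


First compute the means: xbar = 10.1250, ybar = 37.1250.
Then S_xx = sum((xi - xbar)^2) = 218.8750.
S_xy = sum((xi - xbar)(yi - ybar)) = 871.8750.
b1 = S_xy / S_xx = 871.8750 / 218.8750 = 3.9834.

3.9834


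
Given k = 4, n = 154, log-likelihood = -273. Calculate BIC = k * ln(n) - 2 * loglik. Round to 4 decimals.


ln(154) = 5.036953.
k * ln(n) = 4 * 5.036953 = 20.147812.
-2L = 546.
BIC = 20.147812 + 546 = 566.147812, which rounds to 566.1478.

566.1478


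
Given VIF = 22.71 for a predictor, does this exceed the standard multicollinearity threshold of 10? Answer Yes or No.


The threshold is 10.
VIF = 22.71 is >= 10.
Multicollinearity indication: Yes.

Yes


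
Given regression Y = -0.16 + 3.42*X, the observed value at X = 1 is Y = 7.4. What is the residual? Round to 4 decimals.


Predicted = -0.16 + 3.42 * 1 = 3.2600.
Residual = 7.4 - 3.2600 = 4.1400.

4.1400


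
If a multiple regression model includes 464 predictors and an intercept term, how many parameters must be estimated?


Each predictor gets one coefficient, plus one intercept.
Total parameters = 464 + 1 = 465.

465


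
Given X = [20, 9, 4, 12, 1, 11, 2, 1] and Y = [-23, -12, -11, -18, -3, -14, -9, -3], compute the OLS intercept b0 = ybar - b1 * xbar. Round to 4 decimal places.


The slope is b1 = -0.9701.
Sample means are xbar = 7.5000 and ybar = -11.6250.
Intercept: b0 = -11.6250 - (-0.9701)(7.5000) = -4.3491.

-4.3491


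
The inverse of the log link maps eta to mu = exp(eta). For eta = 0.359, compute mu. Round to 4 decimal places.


The inverse log link gives:
mu = exp(0.359) = 1.4319.

1.4319


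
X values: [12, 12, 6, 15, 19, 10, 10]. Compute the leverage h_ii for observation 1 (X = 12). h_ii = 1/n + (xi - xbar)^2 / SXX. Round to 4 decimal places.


Mean of X: xbar = 12.0000.
SXX = 102.0000.
For X = 12: h = 1/7 + (12 - 12.0000)^2/102.0000 = 0.1429.

0.1429


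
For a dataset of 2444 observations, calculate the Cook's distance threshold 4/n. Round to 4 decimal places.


Cook's distance cutoff = 4/n = 4/2444.
= 0.0016.

0.0016


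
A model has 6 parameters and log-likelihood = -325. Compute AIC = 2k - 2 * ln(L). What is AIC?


Compute:
2k = 2*6 = 12.
-2*loglik = -2*(-325) = 650.
AIC = 12 + 650 = 662.

662


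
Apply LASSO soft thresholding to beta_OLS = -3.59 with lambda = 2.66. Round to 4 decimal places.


Absolute value: |-3.59| = 3.59.
Compare to lambda = 2.66.
Since |beta| > lambda, coefficient = sign(beta)*(|beta| - lambda) = -0.9300.

-0.9300


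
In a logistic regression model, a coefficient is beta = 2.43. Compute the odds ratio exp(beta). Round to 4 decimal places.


Odds ratio = exp(beta) = exp(2.43).
= 11.3589.

11.3589


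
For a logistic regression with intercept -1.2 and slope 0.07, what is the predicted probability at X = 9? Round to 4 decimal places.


Compute z = -1.2 + (0.07)(9) = -0.5700.
exp(-z) = 1.7683.
P = 1/(1 + 1.7683) = 0.3612.

0.3612


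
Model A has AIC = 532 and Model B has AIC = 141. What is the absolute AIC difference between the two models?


Compute |532 - 141| = 391.
Model B has the smaller AIC.

391


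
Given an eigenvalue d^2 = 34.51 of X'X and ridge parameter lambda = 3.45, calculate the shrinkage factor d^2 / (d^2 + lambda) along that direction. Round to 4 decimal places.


d^2 + lambda = 34.51 + 3.45 = 37.9600.
Shrinkage factor = 34.51/37.9600 = 0.9091.

0.9091


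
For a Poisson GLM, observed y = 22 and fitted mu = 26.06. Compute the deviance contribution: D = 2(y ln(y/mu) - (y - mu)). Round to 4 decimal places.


First: ln(22/26.06) = -0.169359.
Then: 22 * -0.169359 = -3.725898.
y - mu = 22 - 26.06 = -4.06.
D = 2(-3.725898 - -4.06) = 0.668204, which rounds to 0.6682.

0.6682


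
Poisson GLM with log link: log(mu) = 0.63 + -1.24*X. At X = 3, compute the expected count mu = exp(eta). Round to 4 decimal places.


Compute eta = 0.63 + -1.24 * 3 = -3.0900.
Apply inverse link: mu = e^-3.0900 = 0.0455.

0.0455


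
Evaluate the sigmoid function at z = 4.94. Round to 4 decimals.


exp(-4.9400) = 0.0072.
1 + exp(-z) = 1.0072.
sigmoid = 1/1.0072 = 0.9929.

0.9929


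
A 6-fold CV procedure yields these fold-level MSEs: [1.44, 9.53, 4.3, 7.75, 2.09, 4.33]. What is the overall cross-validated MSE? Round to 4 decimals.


Add all fold MSEs: 29.4400.
Divide by k = 6: 29.4400/6 = 4.9067.

4.9067


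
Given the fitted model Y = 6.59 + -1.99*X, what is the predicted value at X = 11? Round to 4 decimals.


Substitute X = 11 into the equation:
Y = 6.59 + -1.99 * 11 = 6.59 + -21.8900 = -15.3000.

-15.3000


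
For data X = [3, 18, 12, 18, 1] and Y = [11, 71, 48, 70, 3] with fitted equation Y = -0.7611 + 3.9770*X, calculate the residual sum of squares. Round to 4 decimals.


Compute predicted values, then residuals = yi - yhat_i.
Residuals: [-0.1699, 0.1751, 1.0371, -0.8249, -0.2159].
SSres = sum(residual^2) = 1.8622.

1.8622


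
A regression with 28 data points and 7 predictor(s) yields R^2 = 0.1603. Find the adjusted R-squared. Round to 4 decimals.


Plug in: Adj R^2 = 1 - (1 - 0.1603) * 27/20.
= 1 - 0.8397 * 27/20
= 1 - 22.6719 / 20
= 1 - 1.1336 = -0.1336.

-0.1336


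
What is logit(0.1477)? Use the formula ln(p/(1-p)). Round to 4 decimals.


The odds are p/(1-p) = 0.1477 / 0.8523 = 0.1733.
logit(p) = ln(0.1733) = -1.7528.

-1.7528


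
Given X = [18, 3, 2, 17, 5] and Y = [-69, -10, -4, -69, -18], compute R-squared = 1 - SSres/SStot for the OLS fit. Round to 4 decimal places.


Fit the OLS line: b0 = 3.0610, b1 = -4.1179.
SSres = 10.5813.
SStot = 4182.0000.
R^2 = 1 - 10.5813/4182.0000 = 0.9975.

0.9975


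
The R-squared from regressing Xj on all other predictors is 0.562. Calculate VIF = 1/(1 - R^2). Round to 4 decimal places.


VIF = 1 / (1 - 0.562).
= 1 / 0.438 = 2.2831.

2.2831


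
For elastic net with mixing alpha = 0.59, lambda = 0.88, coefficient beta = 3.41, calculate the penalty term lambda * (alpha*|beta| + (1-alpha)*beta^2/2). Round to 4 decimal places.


Compute:
L1 = 0.59 * 3.41 = 2.0119.
L2 = 0.41 * 3.41^2 / 2 = 2.3838.
Penalty = 0.88 * (2.0119 + 2.3838) = 3.8682.

3.8682


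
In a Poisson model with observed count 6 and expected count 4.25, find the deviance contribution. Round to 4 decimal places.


First: ln(6/4.25) = 0.344840.
Then: 6 * 0.344840 = 2.069040.
y - mu = 6 - 4.25 = 1.75.
D = 2(2.069040 - 1.75) = 0.638080, which rounds to 0.6381.

0.6381


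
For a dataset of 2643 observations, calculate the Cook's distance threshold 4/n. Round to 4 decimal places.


The threshold is 4/n.
4/2643 = 0.0015.

0.0015


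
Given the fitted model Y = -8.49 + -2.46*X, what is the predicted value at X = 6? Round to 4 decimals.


Plug X = 6 into Y = -8.49 + -2.46*X:
Y = -8.49 + -14.7600 = -23.2500.

-23.2500


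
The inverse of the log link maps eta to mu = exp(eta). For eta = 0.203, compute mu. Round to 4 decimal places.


The inverse log link gives:
mu = exp(0.203) = 1.2251.

1.2251


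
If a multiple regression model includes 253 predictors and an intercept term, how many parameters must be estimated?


Including the intercept, the model has 253 predictor coefficients + 1 intercept.
Total = 254.

254


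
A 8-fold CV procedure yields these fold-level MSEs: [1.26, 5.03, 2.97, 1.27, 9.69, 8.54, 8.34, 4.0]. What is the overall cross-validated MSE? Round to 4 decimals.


Add all fold MSEs: 41.1000.
Divide by k = 8: 41.1000/8 = 5.1375.

5.1375


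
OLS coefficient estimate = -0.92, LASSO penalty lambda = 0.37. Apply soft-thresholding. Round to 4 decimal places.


Check: |-0.92| = 0.92 vs lambda = 0.37.
Since |beta| > lambda, coefficient = sign(beta)*(|beta| - lambda) = -0.5500.
Soft-thresholded coefficient = -0.5500.

-0.5500


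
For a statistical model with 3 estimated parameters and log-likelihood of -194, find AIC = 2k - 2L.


AIC = 2k - 2*loglik = 2(3) - 2(-194).
= 6 + 388 = 394.

394


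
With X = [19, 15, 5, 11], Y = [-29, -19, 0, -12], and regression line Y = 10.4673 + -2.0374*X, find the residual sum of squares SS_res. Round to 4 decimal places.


For each point, residual = actual - predicted.
Residuals: [-0.7567, 1.0937, -0.2803, -0.0559].
Sum of squared residuals = 1.8505.

1.8505


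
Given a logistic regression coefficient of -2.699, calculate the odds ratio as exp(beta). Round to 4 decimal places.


The odds ratio is computed as:
OR = e^(-2.699) = 0.0673.

0.0673


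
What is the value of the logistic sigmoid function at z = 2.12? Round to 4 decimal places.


exp(-2.1200) = 0.1200.
1 + exp(-z) = 1.1200.
sigmoid = 1/1.1200 = 0.8928.

0.8928


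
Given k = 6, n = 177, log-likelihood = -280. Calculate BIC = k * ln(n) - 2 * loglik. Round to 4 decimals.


ln(177) = 5.176150.
k * ln(n) = 6 * 5.176150 = 31.056900.
-2L = 560.
BIC = 31.056900 + 560 = 591.056900, which rounds to 591.0569.

591.0569


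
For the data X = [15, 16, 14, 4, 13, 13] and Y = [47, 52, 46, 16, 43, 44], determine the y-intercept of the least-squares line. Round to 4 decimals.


First find the slope: b1 = 2.9519.
Means: xbar = 12.5000, ybar = 41.3333.
b0 = ybar - b1 * xbar = 41.3333 - 2.9519 * 12.5000 = 4.4349.

4.4349


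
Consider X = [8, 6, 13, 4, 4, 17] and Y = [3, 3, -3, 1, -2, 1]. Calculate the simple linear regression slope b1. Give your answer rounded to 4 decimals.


Calculate xbar = 8.6667, ybar = 0.5000.
S_xx = 139.3333, S_xy = -10.0000.
Using b1 = S_xy / S_xx = -10.0000 / 139.3333, we get b1 = -0.0718.

-0.0718


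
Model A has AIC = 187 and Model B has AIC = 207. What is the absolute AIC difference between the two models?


|AIC_A - AIC_B| = |187 - 207| = 20.
Model A is preferred (lower AIC).

20


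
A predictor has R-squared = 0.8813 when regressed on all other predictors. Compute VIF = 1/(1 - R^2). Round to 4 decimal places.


VIF = 1 / (1 - 0.8813).
= 1 / 0.1187 = 8.4246.

8.4246


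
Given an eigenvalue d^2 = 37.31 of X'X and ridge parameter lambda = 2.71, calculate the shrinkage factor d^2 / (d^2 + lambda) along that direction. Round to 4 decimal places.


Compute the denominator: 37.31 + 2.71 = 40.0200.
Shrinkage factor = 37.31 / 40.0200 = 0.9323.

0.9323


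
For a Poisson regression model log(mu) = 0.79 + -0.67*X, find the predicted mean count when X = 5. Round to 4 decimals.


Linear predictor: eta = 0.79 + (-0.67)(5) = -2.5600.
Expected count: mu = exp(-2.5600) = 0.0773.

0.0773


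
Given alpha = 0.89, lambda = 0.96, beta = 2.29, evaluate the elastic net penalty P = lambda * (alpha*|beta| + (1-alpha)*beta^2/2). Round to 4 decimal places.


alpha * |beta| = 0.89 * 2.29 = 2.0381.
(1-alpha) * beta^2/2 = 0.11 * 5.2441/2 = 0.2884.
Total = 0.96 * (2.0381 + 0.2884) = 2.2335.

2.2335


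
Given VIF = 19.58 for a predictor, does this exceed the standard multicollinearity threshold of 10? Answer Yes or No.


Compare VIF = 19.58 to the threshold of 10.
19.58 >= 10, so the answer is Yes.

Yes


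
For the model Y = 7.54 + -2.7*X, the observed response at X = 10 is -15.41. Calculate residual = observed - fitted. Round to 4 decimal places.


Predicted = 7.54 + -2.7 * 10 = -19.4600.
Residual = -15.41 - -19.4600 = 4.0500.

4.0500


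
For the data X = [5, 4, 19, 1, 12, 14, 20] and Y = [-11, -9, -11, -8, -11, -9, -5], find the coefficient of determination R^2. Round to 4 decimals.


The fitted line is Y = -9.7652 + 0.0581*X.
SSres = 27.7121, SStot = 28.8571.
R^2 = 1 - SSres/SStot = 0.0397.

0.0397


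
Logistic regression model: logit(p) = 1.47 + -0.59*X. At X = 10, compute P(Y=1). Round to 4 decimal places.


Compute z = 1.47 + (-0.59)(10) = -4.4300.
exp(-z) = 83.9314.
P = 1/(1 + 83.9314) = 0.0118.

0.0118


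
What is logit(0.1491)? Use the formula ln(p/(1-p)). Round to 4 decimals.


1 - p = 0.8509.
p/(1-p) = 0.1752.
logit = ln(0.1752) = -1.7417.

-1.7417


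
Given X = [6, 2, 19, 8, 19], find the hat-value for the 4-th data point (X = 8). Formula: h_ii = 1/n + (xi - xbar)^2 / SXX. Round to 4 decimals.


Compute xbar = 10.8000 with n = 5 observations.
SXX = 242.8000.
Leverage = 1/5 + (8 - 10.8000)^2/242.8000 = 0.2323.

0.2323


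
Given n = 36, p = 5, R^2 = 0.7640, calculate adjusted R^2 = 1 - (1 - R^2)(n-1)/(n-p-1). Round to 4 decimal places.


Using the formula:
(1 - 0.7640) = 0.2360.
Multiply by 35/30: 0.2360 * 35 = 8.2600, then 8.2600 / 30 = 0.2753.
Adj R^2 = 1 - 0.2753 = 0.7247.

0.7247


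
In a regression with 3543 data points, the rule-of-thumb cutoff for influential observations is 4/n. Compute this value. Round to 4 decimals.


Cook's distance cutoff = 4/n = 4/3543.
= 0.0011.

0.0011


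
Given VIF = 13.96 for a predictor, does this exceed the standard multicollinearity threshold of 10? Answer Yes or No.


The threshold is 10.
VIF = 13.96 is >= 10.
Multicollinearity indication: Yes.

Yes


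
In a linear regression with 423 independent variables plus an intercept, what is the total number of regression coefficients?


Total coefficients = number of predictors + 1 (for the intercept).
= 423 + 1 = 424.

424


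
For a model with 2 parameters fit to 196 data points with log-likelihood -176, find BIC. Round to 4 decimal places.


ln(196) = 5.278115.
k * ln(n) = 2 * 5.278115 = 10.556230.
-2L = 352.
BIC = 10.556230 + 352 = 362.556230, which rounds to 362.5562.

362.5562


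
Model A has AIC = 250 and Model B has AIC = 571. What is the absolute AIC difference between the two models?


Compute |250 - 571| = 321.
Model A has the smaller AIC.

321


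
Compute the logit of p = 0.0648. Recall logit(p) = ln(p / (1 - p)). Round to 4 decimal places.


Compute the odds: 0.0648/0.9352 = 0.0693.
Take the natural log: ln(0.0693) = -2.6695.

-2.6695


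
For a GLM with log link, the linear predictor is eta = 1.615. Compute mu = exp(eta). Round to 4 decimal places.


Apply the inverse link:
mu = e^1.615 = 5.0279.

5.0279


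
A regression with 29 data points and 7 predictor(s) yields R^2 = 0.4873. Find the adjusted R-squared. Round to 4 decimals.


Plug in: Adj R^2 = 1 - (1 - 0.4873) * 28/21.
= 1 - 0.5127 * 28/21
= 1 - 14.3556 / 21
= 1 - 0.6836 = 0.3164.

0.3164


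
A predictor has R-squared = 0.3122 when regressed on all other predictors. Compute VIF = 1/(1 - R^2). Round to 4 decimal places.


Denominator: 1 - 0.3122 = 0.6878.
VIF = 1 / 0.6878 = 1.4539.

1.4539


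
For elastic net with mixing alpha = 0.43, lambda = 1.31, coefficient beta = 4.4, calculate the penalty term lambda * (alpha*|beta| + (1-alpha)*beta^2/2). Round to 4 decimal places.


L1 component = 0.43 * |4.4| = 1.8920.
L2 component = 0.57 * 4.4^2 / 2 = 5.5176.
Penalty = 1.31 * (1.8920 + 5.5176) = 1.31 * 7.4096 = 9.7066.

9.7066


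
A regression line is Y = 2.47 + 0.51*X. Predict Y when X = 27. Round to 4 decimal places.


Substitute X = 27 into the equation:
Y = 2.47 + 0.51 * 27 = 2.47 + 13.7700 = 16.2400.

16.2400


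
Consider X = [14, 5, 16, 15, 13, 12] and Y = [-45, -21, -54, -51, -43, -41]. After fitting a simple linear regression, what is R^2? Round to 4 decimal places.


Fit the OLS line: b0 = -5.8065, b1 = -2.9355.
SSres = 7.6774.
SStot = 675.5000.
R^2 = 1 - 7.6774/675.5000 = 0.9886.

0.9886


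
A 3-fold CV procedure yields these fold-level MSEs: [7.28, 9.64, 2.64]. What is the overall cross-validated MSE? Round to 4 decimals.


Total MSE across folds = 19.5600.
CV-MSE = 19.5600/3 = 6.5200.

6.5200


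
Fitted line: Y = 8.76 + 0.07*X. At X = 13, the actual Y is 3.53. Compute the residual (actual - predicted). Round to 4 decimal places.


Compute yhat = 8.76 + (0.07)(13) = 9.6700.
Residual = actual - predicted = 3.53 - 9.6700 = -6.1400.

-6.1400


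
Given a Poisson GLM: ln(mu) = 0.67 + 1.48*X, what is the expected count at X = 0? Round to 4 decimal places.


eta = 0.67 + 1.48 * 0 = 0.6700.
mu = exp(0.6700) = 1.9542.

1.9542


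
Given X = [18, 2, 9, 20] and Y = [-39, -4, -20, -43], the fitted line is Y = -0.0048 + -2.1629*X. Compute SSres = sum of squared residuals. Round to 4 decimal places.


Predicted values from Y = -0.0048 + -2.1629*X.
Residuals: [-0.0630, 0.3306, -0.5291, 0.2628].
SSres = 0.4623.

0.4623


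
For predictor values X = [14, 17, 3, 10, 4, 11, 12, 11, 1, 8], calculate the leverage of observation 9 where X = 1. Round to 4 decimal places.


Compute xbar = 9.1000 with n = 10 observations.
SXX = 232.9000.
Leverage = 1/10 + (1 - 9.1000)^2/232.9000 = 0.3817.

0.3817


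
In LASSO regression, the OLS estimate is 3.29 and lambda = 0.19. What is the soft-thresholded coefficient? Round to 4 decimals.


Absolute value: |3.29| = 3.29.
Compare to lambda = 0.19.
Since |beta| > lambda, coefficient = sign(beta)*(|beta| - lambda) = 3.1000.

3.1000


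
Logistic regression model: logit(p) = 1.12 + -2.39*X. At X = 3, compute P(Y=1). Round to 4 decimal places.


Compute z = 1.12 + (-2.39)(3) = -6.0500.
exp(-z) = 424.1130.
P = 1/(1 + 424.1130) = 0.0024.

0.0024


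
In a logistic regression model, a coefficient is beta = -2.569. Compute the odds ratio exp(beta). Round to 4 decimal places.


The odds ratio is computed as:
OR = e^(-2.569) = 0.0766.

0.0766


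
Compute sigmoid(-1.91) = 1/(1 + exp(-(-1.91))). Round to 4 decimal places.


Compute exp(1.9100) = 6.7531.
Sigmoid = 1 / (1 + 6.7531) = 1 / 7.7531 = 0.1290.

0.1290


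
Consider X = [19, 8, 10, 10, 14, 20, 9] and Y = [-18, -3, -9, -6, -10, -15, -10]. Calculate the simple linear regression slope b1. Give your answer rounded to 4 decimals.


First compute the means: xbar = 12.8571, ybar = -10.1429.
Then S_xx = sum((xi - xbar)^2) = 144.8571.
S_xy = sum((xi - xbar)(yi - ybar)) = -133.1429.
b1 = S_xy / S_xx = -133.1429 / 144.8571 = -0.9191.

-0.9191


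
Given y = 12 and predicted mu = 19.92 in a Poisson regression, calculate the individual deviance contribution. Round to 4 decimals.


Compute y*ln(y/mu) = 12*ln(12/19.92) = 12*-0.506818 = -6.081816.
y - mu = -7.92.
D = 2*(-6.081816 - (-7.92)) = 3.676368, which rounds to 3.6764.

3.6764


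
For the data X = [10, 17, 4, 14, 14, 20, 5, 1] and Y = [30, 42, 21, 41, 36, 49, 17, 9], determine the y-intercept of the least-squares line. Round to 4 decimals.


The slope is b1 = 2.0223.
Sample means are xbar = 10.6250 and ybar = 30.6250.
Intercept: b0 = 30.6250 - (2.0223)(10.6250) = 9.1383.

9.1383


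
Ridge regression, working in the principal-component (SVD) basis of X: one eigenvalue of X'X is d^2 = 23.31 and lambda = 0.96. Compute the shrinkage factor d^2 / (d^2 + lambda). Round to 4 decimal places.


Denominator = d^2 + lambda = 23.31 + 0.96 = 24.2700.
Shrinkage = 23.31 / 24.2700 = 0.9604.

0.9604


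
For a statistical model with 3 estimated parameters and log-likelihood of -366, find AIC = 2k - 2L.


AIC = 2*3 - 2*(-366).
= 6 + 732 = 738.

738


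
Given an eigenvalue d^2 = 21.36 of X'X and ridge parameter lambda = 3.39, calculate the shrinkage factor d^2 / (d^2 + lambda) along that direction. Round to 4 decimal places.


Denominator = d^2 + lambda = 21.36 + 3.39 = 24.7500.
Shrinkage = 21.36 / 24.7500 = 0.8630.

0.8630


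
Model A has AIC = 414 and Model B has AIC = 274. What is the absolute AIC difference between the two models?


Absolute difference = |414 - 274| = 140.
The model with lower AIC (B) is preferred.

140


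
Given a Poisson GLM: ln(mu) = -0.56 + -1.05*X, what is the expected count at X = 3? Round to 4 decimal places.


Linear predictor: eta = -0.56 + (-1.05)(3) = -3.7100.
Expected count: mu = exp(-3.7100) = 0.0245.

0.0245


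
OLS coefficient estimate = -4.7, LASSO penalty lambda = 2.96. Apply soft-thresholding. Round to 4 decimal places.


Check: |-4.7| = 4.7 vs lambda = 2.96.
Since |beta| > lambda, coefficient = sign(beta)*(|beta| - lambda) = -1.7400.
Soft-thresholded coefficient = -1.7400.

-1.7400


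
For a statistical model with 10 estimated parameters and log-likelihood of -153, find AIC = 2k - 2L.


AIC = 2k - 2*loglik = 2(10) - 2(-153).
= 20 + 306 = 326.

326


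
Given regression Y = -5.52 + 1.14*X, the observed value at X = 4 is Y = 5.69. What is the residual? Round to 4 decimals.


Predicted = -5.52 + 1.14 * 4 = -0.9600.
Residual = 5.69 - -0.9600 = 6.6500.

6.6500


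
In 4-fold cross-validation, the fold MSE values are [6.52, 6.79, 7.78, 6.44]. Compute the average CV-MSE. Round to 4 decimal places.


Total MSE across folds = 27.5300.
CV-MSE = 27.5300/4 = 6.8825.

6.8825


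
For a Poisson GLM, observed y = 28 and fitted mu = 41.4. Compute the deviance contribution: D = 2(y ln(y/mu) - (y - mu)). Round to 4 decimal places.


y/mu = 28/41.4 = 0.676329 (approx.), and ln(28/41.4) = -0.391076.
y * ln(y/mu) = 28 * -0.391076 = -10.950128.
y - mu = -13.4.
D = 2 * (-10.950128 - -13.4) = 4.899744, which rounds to 4.8997.

4.8997


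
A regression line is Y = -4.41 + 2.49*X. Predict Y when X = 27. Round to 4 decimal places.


Substitute X = 27 into the equation:
Y = -4.41 + 2.49 * 27 = -4.41 + 67.2300 = 62.8200.

62.8200
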